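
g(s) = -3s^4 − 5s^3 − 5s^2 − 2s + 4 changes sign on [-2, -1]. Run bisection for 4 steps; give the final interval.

[-1.375, -1.3125]

m = -1.5, g(m) = -2.5625 (−); new bracket [-1.5, -1]
m = -1.25, g(m) = 1.128906 (+); new bracket [-1.5, -1.25]
m = -1.375, g(m) = -0.428467 (−); new bracket [-1.375, -1.25]
m = -1.3125, g(m) = 0.414 (+); new bracket [-1.375, -1.3125]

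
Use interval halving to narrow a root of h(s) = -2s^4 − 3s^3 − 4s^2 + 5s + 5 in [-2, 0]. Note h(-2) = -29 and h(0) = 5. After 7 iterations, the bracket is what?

[-0.71875, -0.703125]

s = -1 gives h = -3, negative; keep [-1, 0]
s = -0.5 gives h = 1.75, positive; keep [-1, -0.5]
s = -0.75 gives h = -0.367188, negative; keep [-0.75, -0.5]
s = -0.625 gives h = 0.7397, positive; keep [-0.75, -0.625]
s = -0.6875 gives h = 0.1999, positive; keep [-0.75, -0.6875]
s = -0.71875 gives h = -0.08, negative; keep [-0.71875, -0.6875]
s = -0.703125 gives h = 0.0608, positive; keep [-0.71875, -0.703125]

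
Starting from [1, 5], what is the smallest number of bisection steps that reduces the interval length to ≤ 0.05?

7

Width after n steps is 4/2^n. Need 2^n ≥ 4/0.05 = 80.
2^6 = 64 < 80 ≤ 2^7 = 128, so n = 7.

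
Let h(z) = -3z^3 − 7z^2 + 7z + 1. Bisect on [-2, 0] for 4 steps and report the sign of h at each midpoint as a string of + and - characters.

m = -1, h(m) = -10 (−); new bracket [-1, 0]
m = -0.5, h(m) = -3.875 (−); new bracket [-0.5, 0]
m = -0.25, h(m) = -1.140625 (−); new bracket [-0.25, 0]
m = -0.125, h(m) = 0.0215 (+); new bracket [-0.25, -0.125]

---+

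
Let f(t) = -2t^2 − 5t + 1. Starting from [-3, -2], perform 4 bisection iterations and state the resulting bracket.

[-2.6875, -2.625]

midpoint -2.5: f = 1 > 0 → [-3, -2.5]
midpoint -2.75: f = -0.375 < 0 → [-2.75, -2.5]
midpoint -2.625: f = 0.34375 > 0 → [-2.75, -2.625]
midpoint -2.6875: f = -0.0078 < 0 → [-2.6875, -2.625]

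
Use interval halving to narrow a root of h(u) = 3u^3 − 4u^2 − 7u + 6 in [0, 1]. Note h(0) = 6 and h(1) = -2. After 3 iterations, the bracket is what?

m = 0.5, h(m) = 1.875 (+); new bracket [0.5, 1]
m = 0.75, h(m) = -0.234375 (−); new bracket [0.5, 0.75]
m = 0.625, h(m) = 0.794922 (+); new bracket [0.625, 0.75]

[0.625, 0.75]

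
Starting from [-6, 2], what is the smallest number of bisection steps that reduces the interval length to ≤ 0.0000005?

24

Width after n steps is 8/2^n. Need 2^n ≥ 8/0.0000005 = 16000000.
2^23 = 8388608 < 16000000 ≤ 2^24 = 16777216, so n = 24.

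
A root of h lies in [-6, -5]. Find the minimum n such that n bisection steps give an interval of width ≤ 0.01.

Width after n steps is 1/2^n. Need 2^n ≥ 1/0.01 = 100.
2^6 = 64 < 100 ≤ 2^7 = 128, so n = 7.

7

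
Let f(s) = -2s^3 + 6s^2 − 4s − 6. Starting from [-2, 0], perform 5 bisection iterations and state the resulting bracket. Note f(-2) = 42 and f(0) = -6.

m = -1, f(m) = 6 (+); new bracket [-1, 0]
m = -0.5, f(m) = -2.25 (−); new bracket [-1, -0.5]
m = -0.75, f(m) = 1.21875 (+); new bracket [-0.75, -0.5]
m = -0.625, f(m) = -0.668 (−); new bracket [-0.75, -0.625]
m = -0.6875, f(m) = 0.2358 (+); new bracket [-0.6875, -0.625]

[-0.6875, -0.625]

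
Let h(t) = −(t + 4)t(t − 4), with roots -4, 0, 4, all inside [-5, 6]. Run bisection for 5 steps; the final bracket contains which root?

4

midpoint 0.5: h = 7.875 > 0 → [0.5, 6]
midpoint 3.25: h = 17.671875 > 0 → [3.25, 6]
midpoint 4.625: h = -24.931641 < 0 → [3.25, 4.625]
midpoint 3.9375: h = 1.9534 > 0 → [3.9375, 4.625]
midpoint 4.28125: h = -9.9715 < 0 → [3.9375, 4.28125]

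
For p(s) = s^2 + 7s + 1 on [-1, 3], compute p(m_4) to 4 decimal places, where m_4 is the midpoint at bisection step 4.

-0.6875

p(1) = 9 > 0, so the root lies in [-1, 1]
p(0) = 1 > 0, so the root lies in [-1, 0]
p(-0.5) = -2.25 < 0, so the root lies in [-0.5, 0]
p(-0.25) = -0.6875 < 0, so the root lies in [-0.25, 0]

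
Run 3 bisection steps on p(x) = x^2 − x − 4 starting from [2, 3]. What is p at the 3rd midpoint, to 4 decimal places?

0.2656

x = 2.5 gives p = -0.25, negative; keep [2.5, 3]
x = 2.75 gives p = 0.8125, positive; keep [2.5, 2.75]
x = 2.625 gives p = 0.265625, positive; keep [2.5, 2.625]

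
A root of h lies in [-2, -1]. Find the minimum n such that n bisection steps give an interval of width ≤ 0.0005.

11

Width after n steps is 1/2^n. Need 2^n ≥ 1/0.0005 = 2000.
2^10 = 1024 < 2000 ≤ 2^11 = 2048, so n = 11.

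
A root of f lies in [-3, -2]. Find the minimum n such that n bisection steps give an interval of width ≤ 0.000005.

18

Width after n steps is 1/2^n. Need 2^n ≥ 1/0.000005 = 200000.
2^17 = 131072 < 200000 ≤ 2^18 = 262144, so n = 18.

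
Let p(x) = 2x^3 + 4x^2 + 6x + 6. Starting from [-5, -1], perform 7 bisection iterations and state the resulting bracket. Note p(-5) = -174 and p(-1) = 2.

x = -3 gives p = -30, negative; keep [-3, -1]
x = -2 gives p = -6, negative; keep [-2, -1]
x = -1.5 gives p = -0.75, negative; keep [-1.5, -1]
x = -1.25 gives p = 0.8438, positive; keep [-1.5, -1.25]
x = -1.375 gives p = 0.1133, positive; keep [-1.5, -1.375]
x = -1.4375 gives p = -0.3003, negative; keep [-1.4375, -1.375]
x = -1.40625 gives p = -0.0892, negative; keep [-1.40625, -1.375]

[-1.40625, -1.375]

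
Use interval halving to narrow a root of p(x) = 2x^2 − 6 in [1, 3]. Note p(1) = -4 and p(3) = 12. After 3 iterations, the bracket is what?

m = 2, p(m) = 2 (+); new bracket [1, 2]
m = 1.5, p(m) = -1.5 (−); new bracket [1.5, 2]
m = 1.75, p(m) = 0.125 (+); new bracket [1.5, 1.75]

[1.5, 1.75]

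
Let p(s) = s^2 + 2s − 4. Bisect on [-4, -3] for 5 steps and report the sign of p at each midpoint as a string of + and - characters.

m = -3.5, p(m) = 1.25 (+); new bracket [-3.5, -3]
m = -3.25, p(m) = 0.0625 (+); new bracket [-3.25, -3]
m = -3.125, p(m) = -0.484375 (−); new bracket [-3.25, -3.125]
m = -3.1875, p(m) = -0.2148 (−); new bracket [-3.25, -3.1875]
m = -3.21875, p(m) = -0.0771 (−); new bracket [-3.25, -3.21875]

++---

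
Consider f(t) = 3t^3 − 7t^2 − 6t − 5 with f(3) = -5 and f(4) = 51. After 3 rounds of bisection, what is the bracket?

[3.125, 3.25]

midpoint 3.5: f = 16.875 > 0 → [3, 3.5]
midpoint 3.25: f = 4.546875 > 0 → [3, 3.25]
midpoint 3.125: f = -0.556641 < 0 → [3.125, 3.25]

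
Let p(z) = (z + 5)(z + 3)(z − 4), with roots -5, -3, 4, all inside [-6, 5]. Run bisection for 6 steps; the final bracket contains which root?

4

m = -0.5, p(m) = -50.625 (−); new bracket [-0.5, 5]
m = 2.25, p(m) = -66.609375 (−); new bracket [2.25, 5]
m = 3.625, p(m) = -21.427734 (−); new bracket [3.625, 5]
m = 4.3125, p(m) = 21.2805 (+); new bracket [3.625, 4.3125]
m = 3.96875, p(m) = -1.9532 (−); new bracket [3.96875, 4.3125]
m = 4.140625, p(m) = 9.1786 (+); new bracket [3.96875, 4.140625]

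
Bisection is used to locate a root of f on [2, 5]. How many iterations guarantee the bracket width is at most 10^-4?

Width after n steps is 3/2^n. Need 2^n ≥ 3/10^-4 = 30000.
2^14 = 16384 < 30000 ≤ 2^15 = 32768, so n = 15.

15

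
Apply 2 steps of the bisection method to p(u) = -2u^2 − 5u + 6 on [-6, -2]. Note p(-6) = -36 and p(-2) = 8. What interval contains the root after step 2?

p(-4) = -6 < 0, so the root lies in [-4, -2]
p(-3) = 3 > 0, so the root lies in [-4, -3]

[-4, -3]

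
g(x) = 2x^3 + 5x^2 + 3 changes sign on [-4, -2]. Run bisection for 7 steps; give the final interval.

[-2.71875, -2.703125]

g(-3) = -6 < 0, so the root lies in [-3, -2]
g(-2.5) = 3 > 0, so the root lies in [-3, -2.5]
g(-2.75) = -0.78125 < 0, so the root lies in [-2.75, -2.5]
g(-2.625) = 1.2773 > 0, so the root lies in [-2.75, -2.625]
g(-2.6875) = 0.2915 > 0, so the root lies in [-2.75, -2.6875]
g(-2.71875) = -0.2338 < 0, so the root lies in [-2.71875, -2.6875]
g(-2.703125) = 0.0316 > 0, so the root lies in [-2.71875, -2.703125]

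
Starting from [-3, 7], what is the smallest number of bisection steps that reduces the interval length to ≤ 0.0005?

15

Width after n steps is 10/2^n. Need 2^n ≥ 10/0.0005 = 20000.
2^14 = 16384 < 20000 ≤ 2^15 = 32768, so n = 15.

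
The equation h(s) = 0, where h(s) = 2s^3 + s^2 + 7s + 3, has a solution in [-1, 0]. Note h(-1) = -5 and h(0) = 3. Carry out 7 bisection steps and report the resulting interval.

h(-0.5) = -0.5 < 0, so the root lies in [-0.5, 0]
h(-0.25) = 1.28125 > 0, so the root lies in [-0.5, -0.25]
h(-0.375) = 0.410156 > 0, so the root lies in [-0.5, -0.375]
h(-0.4375) = -0.0386 < 0, so the root lies in [-0.4375, -0.375]
h(-0.40625) = 0.1872 > 0, so the root lies in [-0.4375, -0.40625]
h(-0.421875) = 0.0747 > 0, so the root lies in [-0.4375, -0.421875]
h(-0.4296875) = 0.0182 > 0, so the root lies in [-0.4375, -0.4296875]

[-0.4375, -0.4296875]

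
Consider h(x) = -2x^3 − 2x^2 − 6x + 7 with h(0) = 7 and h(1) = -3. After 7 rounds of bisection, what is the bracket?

midpoint 0.5: h = 3.25 > 0 → [0.5, 1]
midpoint 0.75: h = 0.53125 > 0 → [0.75, 1]
midpoint 0.875: h = -1.121094 < 0 → [0.75, 0.875]
midpoint 0.8125: h = -0.2681 < 0 → [0.75, 0.8125]
midpoint 0.78125: h = 0.1381 > 0 → [0.78125, 0.8125]
midpoint 0.796875: h = -0.0633 < 0 → [0.78125, 0.796875]
midpoint 0.7890625: h = 0.0378 > 0 → [0.7890625, 0.796875]

[0.7890625, 0.796875]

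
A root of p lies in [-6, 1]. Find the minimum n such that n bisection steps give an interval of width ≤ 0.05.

Width after n steps is 7/2^n. Need 2^n ≥ 7/0.05 = 140.
2^7 = 128 < 140 ≤ 2^8 = 256, so n = 8.

8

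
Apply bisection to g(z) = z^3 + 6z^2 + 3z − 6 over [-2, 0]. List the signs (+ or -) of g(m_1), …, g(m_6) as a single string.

midpoint -1: g = -4 < 0 → [-2, -1]
midpoint -1.5: g = -0.375 < 0 → [-2, -1.5]
midpoint -1.75: g = 1.765625 > 0 → [-1.75, -1.5]
midpoint -1.625: g = 0.6777 > 0 → [-1.625, -1.5]
midpoint -1.5625: g = 0.1462 > 0 → [-1.5625, -1.5]
midpoint -1.53125: g = -0.1158 < 0 → [-1.5625, -1.53125]

--+++-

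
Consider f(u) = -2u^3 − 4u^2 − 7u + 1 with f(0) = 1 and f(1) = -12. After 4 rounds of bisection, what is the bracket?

[0.125, 0.1875]

u = 0.5 gives f = -3.75, negative; keep [0, 0.5]
u = 0.25 gives f = -1.03125, negative; keep [0, 0.25]
u = 0.125 gives f = 0.058594, positive; keep [0.125, 0.25]
u = 0.1875 gives f = -0.4663, negative; keep [0.125, 0.1875]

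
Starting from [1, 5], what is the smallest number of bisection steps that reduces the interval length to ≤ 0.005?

10

Width after n steps is 4/2^n. Need 2^n ≥ 4/0.005 = 800.
2^9 = 512 < 800 ≤ 2^10 = 1024, so n = 10.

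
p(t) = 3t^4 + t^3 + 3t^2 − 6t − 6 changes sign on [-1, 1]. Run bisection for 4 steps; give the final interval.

[-0.75, -0.625]

midpoint 0: p = -6 < 0 → [-1, 0]
midpoint -0.5: p = -2.1875 < 0 → [-1, -0.5]
midpoint -0.75: p = 0.714844 > 0 → [-0.75, -0.5]
midpoint -0.625: p = -0.8645 < 0 → [-0.75, -0.625]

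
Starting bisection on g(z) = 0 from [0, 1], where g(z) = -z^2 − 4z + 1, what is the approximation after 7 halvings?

g(0.5) = -1.25 < 0, so the root lies in [0, 0.5]
g(0.25) = -0.0625 < 0, so the root lies in [0, 0.25]
g(0.125) = 0.484375 > 0, so the root lies in [0.125, 0.25]
g(0.1875) = 0.2148 > 0, so the root lies in [0.1875, 0.25]
g(0.21875) = 0.0771 > 0, so the root lies in [0.21875, 0.25]
g(0.234375) = 0.0076 > 0, so the root lies in [0.234375, 0.25]
g(0.2421875) = -0.0274 < 0, so the root lies in [0.234375, 0.2421875]

0.2421875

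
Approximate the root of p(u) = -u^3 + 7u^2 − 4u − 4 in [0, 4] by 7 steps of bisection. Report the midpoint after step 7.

u = 2 gives p = 8, positive; keep [0, 2]
u = 1 gives p = -2, negative; keep [1, 2]
u = 1.5 gives p = 2.375, positive; keep [1, 1.5]
u = 1.25 gives p = -0.0156, negative; keep [1.25, 1.5]
u = 1.375 gives p = 1.1348, positive; keep [1.25, 1.375]
u = 1.3125 gives p = 0.5476, positive; keep [1.25, 1.3125]
u = 1.28125 gives p = 0.2629, positive; keep [1.25, 1.28125]

1.28125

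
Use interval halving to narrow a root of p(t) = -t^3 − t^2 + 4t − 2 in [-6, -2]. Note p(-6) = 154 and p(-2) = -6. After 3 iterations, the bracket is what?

[-3, -2.5]

t = -4 gives p = 30, positive; keep [-4, -2]
t = -3 gives p = 4, positive; keep [-3, -2]
t = -2.5 gives p = -2.625, negative; keep [-3, -2.5]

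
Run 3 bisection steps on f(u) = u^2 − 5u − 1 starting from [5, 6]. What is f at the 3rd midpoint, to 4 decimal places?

-0.3594

u = 5.5 gives f = 1.75, positive; keep [5, 5.5]
u = 5.25 gives f = 0.3125, positive; keep [5, 5.25]
u = 5.125 gives f = -0.359375, negative; keep [5.125, 5.25]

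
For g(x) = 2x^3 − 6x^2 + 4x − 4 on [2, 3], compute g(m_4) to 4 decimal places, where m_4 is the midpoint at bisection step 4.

midpoint 2.5: g = -0.25 < 0 → [2.5, 3]
midpoint 2.75: g = 3.21875 > 0 → [2.5, 2.75]
midpoint 2.625: g = 1.332031 > 0 → [2.5, 2.625]
midpoint 2.5625: g = 0.5044 > 0 → [2.5, 2.5625]

0.5044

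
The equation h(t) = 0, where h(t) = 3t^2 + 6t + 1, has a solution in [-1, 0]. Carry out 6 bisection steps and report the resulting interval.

[-0.1875, -0.171875]

h(-0.5) = -1.25 < 0, so the root lies in [-0.5, 0]
h(-0.25) = -0.3125 < 0, so the root lies in [-0.25, 0]
h(-0.125) = 0.296875 > 0, so the root lies in [-0.25, -0.125]
h(-0.1875) = -0.0195 < 0, so the root lies in [-0.1875, -0.125]
h(-0.15625) = 0.1357 > 0, so the root lies in [-0.1875, -0.15625]
h(-0.171875) = 0.0574 > 0, so the root lies in [-0.1875, -0.171875]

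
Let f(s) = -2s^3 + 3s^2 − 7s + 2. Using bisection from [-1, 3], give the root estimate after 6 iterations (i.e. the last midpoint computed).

0.3125

midpoint 1: f = -4 < 0 → [-1, 1]
midpoint 0: f = 2 > 0 → [0, 1]
midpoint 0.5: f = -1 < 0 → [0, 0.5]
midpoint 0.25: f = 0.4062 > 0 → [0.25, 0.5]
midpoint 0.375: f = -0.3086 < 0 → [0.25, 0.375]
midpoint 0.3125: f = 0.0444 > 0 → [0.3125, 0.375]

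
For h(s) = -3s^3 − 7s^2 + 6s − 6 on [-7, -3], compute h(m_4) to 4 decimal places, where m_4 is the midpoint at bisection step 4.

3.5469

m = -5, h(m) = 164 (+); new bracket [-5, -3]
m = -4, h(m) = 50 (+); new bracket [-4, -3]
m = -3.5, h(m) = 15.875 (+); new bracket [-3.5, -3]
m = -3.25, h(m) = 3.5469 (+); new bracket [-3.25, -3]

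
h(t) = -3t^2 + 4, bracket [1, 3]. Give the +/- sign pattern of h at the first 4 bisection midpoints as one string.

---+

midpoint 2: h = -8 < 0 → [1, 2]
midpoint 1.5: h = -2.75 < 0 → [1, 1.5]
midpoint 1.25: h = -0.6875 < 0 → [1, 1.25]
midpoint 1.125: h = 0.2031 > 0 → [1.125, 1.25]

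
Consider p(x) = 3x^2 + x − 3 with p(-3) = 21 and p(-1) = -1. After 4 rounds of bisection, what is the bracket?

midpoint -2: p = 7 > 0 → [-2, -1]
midpoint -1.5: p = 2.25 > 0 → [-1.5, -1]
midpoint -1.25: p = 0.4375 > 0 → [-1.25, -1]
midpoint -1.125: p = -0.3281 < 0 → [-1.25, -1.125]

[-1.25, -1.125]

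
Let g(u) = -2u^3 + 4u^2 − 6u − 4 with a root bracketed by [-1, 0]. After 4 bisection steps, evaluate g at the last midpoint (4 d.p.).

-0.4419

u = -0.5 gives g = 0.25, positive; keep [-0.5, 0]
u = -0.25 gives g = -2.21875, negative; keep [-0.5, -0.25]
u = -0.375 gives g = -1.082031, negative; keep [-0.5, -0.375]
u = -0.4375 gives g = -0.4419, negative; keep [-0.5, -0.4375]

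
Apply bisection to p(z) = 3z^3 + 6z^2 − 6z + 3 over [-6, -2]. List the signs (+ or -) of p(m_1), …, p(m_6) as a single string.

--++-+

p(-4) = -69 < 0, so the root lies in [-4, -2]
p(-3) = -6 < 0, so the root lies in [-3, -2]
p(-2.5) = 8.625 > 0, so the root lies in [-3, -2.5]
p(-2.75) = 2.4844 > 0, so the root lies in [-3, -2.75]
p(-2.875) = -1.4473 < 0, so the root lies in [-2.875, -2.75]
p(-2.8125) = 0.594 > 0, so the root lies in [-2.875, -2.8125]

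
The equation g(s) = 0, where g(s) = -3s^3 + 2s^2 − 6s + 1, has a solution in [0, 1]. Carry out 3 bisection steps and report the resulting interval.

m = 0.5, g(m) = -1.875 (−); new bracket [0, 0.5]
m = 0.25, g(m) = -0.421875 (−); new bracket [0, 0.25]
m = 0.125, g(m) = 0.275391 (+); new bracket [0.125, 0.25]

[0.125, 0.25]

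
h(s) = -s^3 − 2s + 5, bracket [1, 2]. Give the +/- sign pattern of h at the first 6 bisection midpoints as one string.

-+-+-+

s = 1.5 gives h = -1.375, negative; keep [1, 1.5]
s = 1.25 gives h = 0.546875, positive; keep [1.25, 1.5]
s = 1.375 gives h = -0.349609, negative; keep [1.25, 1.375]
s = 1.3125 gives h = 0.114, positive; keep [1.3125, 1.375]
s = 1.34375 gives h = -0.1139, negative; keep [1.3125, 1.34375]
s = 1.328125 gives h = 0.001, positive; keep [1.328125, 1.34375]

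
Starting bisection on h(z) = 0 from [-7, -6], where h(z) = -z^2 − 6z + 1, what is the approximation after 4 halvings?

h(-6.5) = -2.25 < 0, so the root lies in [-6.5, -6]
h(-6.25) = -0.5625 < 0, so the root lies in [-6.25, -6]
h(-6.125) = 0.234375 > 0, so the root lies in [-6.25, -6.125]
h(-6.1875) = -0.1602 < 0, so the root lies in [-6.1875, -6.125]

-6.1875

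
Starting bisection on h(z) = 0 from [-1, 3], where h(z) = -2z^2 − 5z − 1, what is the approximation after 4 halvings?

m = 1, h(m) = -8 (−); new bracket [-1, 1]
m = 0, h(m) = -1 (−); new bracket [-1, 0]
m = -0.5, h(m) = 1 (+); new bracket [-0.5, 0]
m = -0.25, h(m) = 0.125 (+); new bracket [-0.25, 0]

-0.25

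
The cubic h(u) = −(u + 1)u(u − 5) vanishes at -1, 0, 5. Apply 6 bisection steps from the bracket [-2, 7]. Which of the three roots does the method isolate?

midpoint 2.5: h = 21.875 > 0 → [2.5, 7]
midpoint 4.75: h = 6.828125 > 0 → [4.75, 7]
midpoint 5.875: h = -35.341797 < 0 → [4.75, 5.875]
midpoint 5.3125: h = -10.4797 < 0 → [4.75, 5.3125]
midpoint 5.03125: h = -0.9483 < 0 → [4.75, 5.03125]
midpoint 4.890625: h = 3.151 > 0 → [4.890625, 5.03125]

5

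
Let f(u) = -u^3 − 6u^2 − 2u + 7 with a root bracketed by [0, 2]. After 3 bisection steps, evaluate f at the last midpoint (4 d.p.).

m = 1, f(m) = -2 (−); new bracket [0, 1]
m = 0.5, f(m) = 4.375 (+); new bracket [0.5, 1]
m = 0.75, f(m) = 1.703125 (+); new bracket [0.75, 1]

1.7031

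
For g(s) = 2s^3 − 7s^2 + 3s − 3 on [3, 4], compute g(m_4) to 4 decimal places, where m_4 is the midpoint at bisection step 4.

0.2124

midpoint 3.5: g = 7.5 > 0 → [3, 3.5]
midpoint 3.25: g = 1.46875 > 0 → [3, 3.25]
midpoint 3.125: g = -0.949219 < 0 → [3.125, 3.25]
midpoint 3.1875: g = 0.2124 > 0 → [3.125, 3.1875]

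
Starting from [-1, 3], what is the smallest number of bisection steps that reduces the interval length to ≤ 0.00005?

17

Width after n steps is 4/2^n. Need 2^n ≥ 4/0.00005 = 80000.
2^16 = 65536 < 80000 ≤ 2^17 = 131072, so n = 17.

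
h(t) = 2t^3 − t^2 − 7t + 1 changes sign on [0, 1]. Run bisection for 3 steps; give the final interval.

[0.125, 0.25]

t = 0.5 gives h = -2.5, negative; keep [0, 0.5]
t = 0.25 gives h = -0.78125, negative; keep [0, 0.25]
t = 0.125 gives h = 0.113281, positive; keep [0.125, 0.25]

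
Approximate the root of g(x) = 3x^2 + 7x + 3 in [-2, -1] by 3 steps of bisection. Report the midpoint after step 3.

-1.875

x = -1.5 gives g = -0.75, negative; keep [-2, -1.5]
x = -1.75 gives g = -0.0625, negative; keep [-2, -1.75]
x = -1.875 gives g = 0.421875, positive; keep [-1.875, -1.75]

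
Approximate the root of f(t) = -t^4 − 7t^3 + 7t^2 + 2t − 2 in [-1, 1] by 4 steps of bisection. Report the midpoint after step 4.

midpoint 0: f = -2 < 0 → [-1, 0]
midpoint -0.5: f = -0.4375 < 0 → [-1, -0.5]
midpoint -0.75: f = 3.074219 > 0 → [-0.75, -0.5]
midpoint -0.625: f = 1.0408 > 0 → [-0.625, -0.5]

-0.625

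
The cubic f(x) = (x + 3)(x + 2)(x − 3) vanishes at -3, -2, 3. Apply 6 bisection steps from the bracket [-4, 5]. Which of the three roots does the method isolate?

m = 0.5, f(m) = -21.875 (−); new bracket [0.5, 5]
m = 2.75, f(m) = -6.828125 (−); new bracket [2.75, 5]
m = 3.875, f(m) = 35.341797 (+); new bracket [2.75, 3.875]
m = 3.3125, f(m) = 10.4797 (+); new bracket [2.75, 3.3125]
m = 3.03125, f(m) = 0.9483 (+); new bracket [2.75, 3.03125]
m = 2.890625, f(m) = -3.151 (−); new bracket [2.890625, 3.03125]

3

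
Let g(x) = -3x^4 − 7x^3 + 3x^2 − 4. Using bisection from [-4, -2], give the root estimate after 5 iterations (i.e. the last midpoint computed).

m = -3, g(m) = -31 (−); new bracket [-3, -2]
m = -2.5, g(m) = 6.9375 (+); new bracket [-3, -2.5]
m = -2.75, g(m) = -7.308594 (−); new bracket [-2.75, -2.5]
m = -2.625, g(m) = 0.845 (+); new bracket [-2.75, -2.625]
m = -2.6875, g(m) = -2.9561 (−); new bracket [-2.6875, -2.625]

-2.6875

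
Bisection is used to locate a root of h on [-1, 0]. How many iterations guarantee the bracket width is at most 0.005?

Width after n steps is 1/2^n. Need 2^n ≥ 1/0.005 = 200.
2^7 = 128 < 200 ≤ 2^8 = 256, so n = 8.

8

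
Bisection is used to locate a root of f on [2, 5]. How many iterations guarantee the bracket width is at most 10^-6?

22

Width after n steps is 3/2^n. Need 2^n ≥ 3/10^-6 = 3000000.
2^21 = 2097152 < 3000000 ≤ 2^22 = 4194304, so n = 22.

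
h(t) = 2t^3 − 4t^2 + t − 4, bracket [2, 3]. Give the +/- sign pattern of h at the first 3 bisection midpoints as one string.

midpoint 2.5: h = 4.75 > 0 → [2, 2.5]
midpoint 2.25: h = 0.78125 > 0 → [2, 2.25]
midpoint 2.125: h = -0.746094 < 0 → [2.125, 2.25]

++-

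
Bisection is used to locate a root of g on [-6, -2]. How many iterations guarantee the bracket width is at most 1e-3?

Width after n steps is 4/2^n. Need 2^n ≥ 4/1e-3 = 4000.
2^11 = 2048 < 4000 ≤ 2^12 = 4096, so n = 12.

12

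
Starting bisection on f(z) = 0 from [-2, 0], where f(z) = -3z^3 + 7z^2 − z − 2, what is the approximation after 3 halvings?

-0.25

z = -1 gives f = 9, positive; keep [-1, 0]
z = -0.5 gives f = 0.625, positive; keep [-0.5, 0]
z = -0.25 gives f = -1.265625, negative; keep [-0.5, -0.25]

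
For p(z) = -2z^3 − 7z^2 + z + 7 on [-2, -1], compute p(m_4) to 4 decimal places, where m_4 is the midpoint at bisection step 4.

0.4341

midpoint -1.5: p = -3.5 < 0 → [-1.5, -1]
midpoint -1.25: p = -1.28125 < 0 → [-1.25, -1]
midpoint -1.125: p = -0.136719 < 0 → [-1.125, -1]
midpoint -1.0625: p = 0.4341 > 0 → [-1.125, -1.0625]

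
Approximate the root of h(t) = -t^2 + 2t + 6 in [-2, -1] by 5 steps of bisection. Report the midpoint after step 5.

h(-1.5) = 0.75 > 0, so the root lies in [-2, -1.5]
h(-1.75) = -0.5625 < 0, so the root lies in [-1.75, -1.5]
h(-1.625) = 0.109375 > 0, so the root lies in [-1.75, -1.625]
h(-1.6875) = -0.2227 < 0, so the root lies in [-1.6875, -1.625]
h(-1.65625) = -0.0557 < 0, so the root lies in [-1.65625, -1.625]

-1.65625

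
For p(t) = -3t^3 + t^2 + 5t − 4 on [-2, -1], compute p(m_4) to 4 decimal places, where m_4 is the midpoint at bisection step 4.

-0.2097

midpoint -1.5: p = 0.875 > 0 → [-1.5, -1]
midpoint -1.25: p = -2.828125 < 0 → [-1.5, -1.25]
midpoint -1.375: p = -1.185547 < 0 → [-1.5, -1.375]
midpoint -1.4375: p = -0.2097 < 0 → [-1.5, -1.4375]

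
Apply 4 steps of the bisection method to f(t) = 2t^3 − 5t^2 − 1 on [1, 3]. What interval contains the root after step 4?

[2.5, 2.625]

m = 2, f(m) = -5 (−); new bracket [2, 3]
m = 2.5, f(m) = -1 (−); new bracket [2.5, 3]
m = 2.75, f(m) = 2.78125 (+); new bracket [2.5, 2.75]
m = 2.625, f(m) = 0.7227 (+); new bracket [2.5, 2.625]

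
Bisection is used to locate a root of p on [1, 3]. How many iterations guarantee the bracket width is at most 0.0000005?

Width after n steps is 2/2^n. Need 2^n ≥ 2/0.0000005 = 4000000.
2^21 = 2097152 < 4000000 ≤ 2^22 = 4194304, so n = 22.

22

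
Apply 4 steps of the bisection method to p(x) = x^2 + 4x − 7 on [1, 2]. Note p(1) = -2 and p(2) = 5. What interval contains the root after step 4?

[1.3125, 1.375]

midpoint 1.5: p = 1.25 > 0 → [1, 1.5]
midpoint 1.25: p = -0.4375 < 0 → [1.25, 1.5]
midpoint 1.375: p = 0.390625 > 0 → [1.25, 1.375]
midpoint 1.3125: p = -0.0273 < 0 → [1.3125, 1.375]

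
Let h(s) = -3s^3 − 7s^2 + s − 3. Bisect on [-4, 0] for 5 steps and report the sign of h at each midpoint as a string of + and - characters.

-+-++

s = -2 gives h = -9, negative; keep [-4, -2]
s = -3 gives h = 12, positive; keep [-3, -2]
s = -2.5 gives h = -2.375, negative; keep [-3, -2.5]
s = -2.75 gives h = 3.7031, positive; keep [-2.75, -2.5]
s = -2.625 gives h = 0.4043, positive; keep [-2.625, -2.5]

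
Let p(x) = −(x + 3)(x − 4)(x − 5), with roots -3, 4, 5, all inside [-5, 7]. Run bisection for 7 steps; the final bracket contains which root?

m = 1, p(m) = -48 (−); new bracket [-5, 1]
m = -2, p(m) = -42 (−); new bracket [-5, -2]
m = -3.5, p(m) = 31.875 (+); new bracket [-3.5, -2]
m = -2.75, p(m) = -13.0781 (−); new bracket [-3.5, -2.75]
m = -3.125, p(m) = 7.2363 (+); new bracket [-3.125, -2.75]
m = -2.9375, p(m) = -3.4417 (−); new bracket [-3.125, -2.9375]
m = -3.03125, p(m) = 1.7647 (+); new bracket [-3.03125, -2.9375]

-3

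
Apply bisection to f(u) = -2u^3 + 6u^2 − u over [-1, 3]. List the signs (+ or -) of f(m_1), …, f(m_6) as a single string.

++++-+

m = 1, f(m) = 3 (+); new bracket [1, 3]
m = 2, f(m) = 6 (+); new bracket [2, 3]
m = 2.5, f(m) = 3.75 (+); new bracket [2.5, 3]
m = 2.75, f(m) = 1.0312 (+); new bracket [2.75, 3]
m = 2.875, f(m) = -0.8086 (−); new bracket [2.75, 2.875]
m = 2.8125, f(m) = 0.1538 (+); new bracket [2.8125, 2.875]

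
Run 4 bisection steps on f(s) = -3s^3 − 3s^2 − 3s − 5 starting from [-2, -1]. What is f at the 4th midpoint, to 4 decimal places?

0.5525

midpoint -1.5: f = 2.875 > 0 → [-1.5, -1]
midpoint -1.25: f = -0.078125 < 0 → [-1.5, -1.25]
midpoint -1.375: f = 1.251953 > 0 → [-1.375, -1.25]
midpoint -1.3125: f = 0.5525 > 0 → [-1.3125, -1.25]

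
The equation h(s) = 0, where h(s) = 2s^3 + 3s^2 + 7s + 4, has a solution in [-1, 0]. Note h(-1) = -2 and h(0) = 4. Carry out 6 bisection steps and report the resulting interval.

[-0.6875, -0.671875]

midpoint -0.5: h = 1 > 0 → [-1, -0.5]
midpoint -0.75: h = -0.40625 < 0 → [-0.75, -0.5]
midpoint -0.625: h = 0.308594 > 0 → [-0.75, -0.625]
midpoint -0.6875: h = -0.0444 < 0 → [-0.6875, -0.625]
midpoint -0.65625: h = 0.133 > 0 → [-0.6875, -0.65625]
midpoint -0.671875: h = 0.0445 > 0 → [-0.6875, -0.671875]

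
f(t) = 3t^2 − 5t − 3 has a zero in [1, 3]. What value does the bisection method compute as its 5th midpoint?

f(2) = -1 < 0, so the root lies in [2, 3]
f(2.5) = 3.25 > 0, so the root lies in [2, 2.5]
f(2.25) = 0.9375 > 0, so the root lies in [2, 2.25]
f(2.125) = -0.0781 < 0, so the root lies in [2.125, 2.25]
f(2.1875) = 0.418 > 0, so the root lies in [2.125, 2.1875]

2.1875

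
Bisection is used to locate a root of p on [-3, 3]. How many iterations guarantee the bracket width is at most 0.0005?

14

Width after n steps is 6/2^n. Need 2^n ≥ 6/0.0005 = 12000.
2^13 = 8192 < 12000 ≤ 2^14 = 16384, so n = 14.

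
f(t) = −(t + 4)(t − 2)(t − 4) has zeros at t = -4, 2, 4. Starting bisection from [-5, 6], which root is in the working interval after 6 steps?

f(0.5) = -23.625 < 0, so the root lies in [-5, 0.5]
f(-2.25) = -46.484375 < 0, so the root lies in [-5, -2.25]
f(-3.625) = -16.083984 < 0, so the root lies in [-5, -3.625]
f(-4.3125) = 16.3977 > 0, so the root lies in [-4.3125, -3.625]
f(-3.96875) = -1.4864 < 0, so the root lies in [-4.3125, -3.96875]
f(-4.140625) = 7.0296 > 0, so the root lies in [-4.140625, -3.96875]

-4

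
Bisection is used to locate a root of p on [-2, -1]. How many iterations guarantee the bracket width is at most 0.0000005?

Width after n steps is 1/2^n. Need 2^n ≥ 1/0.0000005 = 2000000.
2^20 = 1048576 < 2000000 ≤ 2^21 = 2097152, so n = 21.

21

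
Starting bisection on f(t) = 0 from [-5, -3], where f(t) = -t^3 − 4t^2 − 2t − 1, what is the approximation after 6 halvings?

f(-4) = 7 > 0, so the root lies in [-4, -3]
f(-3.5) = -0.125 < 0, so the root lies in [-4, -3.5]
f(-3.75) = 2.984375 > 0, so the root lies in [-3.75, -3.5]
f(-3.625) = 1.3223 > 0, so the root lies in [-3.625, -3.5]
f(-3.5625) = 0.5725 > 0, so the root lies in [-3.5625, -3.5]
f(-3.53125) = 0.2173 > 0, so the root lies in [-3.53125, -3.5]

-3.53125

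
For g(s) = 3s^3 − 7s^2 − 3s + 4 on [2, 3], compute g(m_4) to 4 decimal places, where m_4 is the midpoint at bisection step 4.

0.8269

m = 2.5, g(m) = -0.375 (−); new bracket [2.5, 3]
m = 2.75, g(m) = 5.203125 (+); new bracket [2.5, 2.75]
m = 2.625, g(m) = 2.154297 (+); new bracket [2.5, 2.625]
m = 2.5625, g(m) = 0.8269 (+); new bracket [2.5, 2.5625]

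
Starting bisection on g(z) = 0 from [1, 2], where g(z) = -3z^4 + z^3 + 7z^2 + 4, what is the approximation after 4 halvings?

g(1.5) = 7.9375 > 0, so the root lies in [1.5, 2]
g(1.75) = 2.660156 > 0, so the root lies in [1.75, 2]
g(1.875) = -1.877686 < 0, so the root lies in [1.75, 1.875]
g(1.8125) = 0.5737 > 0, so the root lies in [1.8125, 1.875]

1.8125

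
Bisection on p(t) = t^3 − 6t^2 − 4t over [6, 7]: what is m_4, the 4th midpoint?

midpoint 6.5: p = -4.875 < 0 → [6.5, 7]
midpoint 6.75: p = 7.171875 > 0 → [6.5, 6.75]
midpoint 6.625: p = 0.931641 > 0 → [6.5, 6.625]
midpoint 6.5625: p = -2.0251 < 0 → [6.5625, 6.625]

6.5625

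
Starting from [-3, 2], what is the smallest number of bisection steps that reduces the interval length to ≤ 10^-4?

16

Width after n steps is 5/2^n. Need 2^n ≥ 5/10^-4 = 50000.
2^15 = 32768 < 50000 ≤ 2^16 = 65536, so n = 16.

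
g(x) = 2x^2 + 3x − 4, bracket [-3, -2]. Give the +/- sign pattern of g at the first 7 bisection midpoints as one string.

m = -2.5, g(m) = 1 (+); new bracket [-2.5, -2]
m = -2.25, g(m) = -0.625 (−); new bracket [-2.5, -2.25]
m = -2.375, g(m) = 0.15625 (+); new bracket [-2.375, -2.25]
m = -2.3125, g(m) = -0.2422 (−); new bracket [-2.375, -2.3125]
m = -2.34375, g(m) = -0.0449 (−); new bracket [-2.375, -2.34375]
m = -2.359375, g(m) = 0.0552 (+); new bracket [-2.359375, -2.34375]
m = -2.3515625, g(m) = 0.005 (+); new bracket [-2.3515625, -2.34375]

+-+--++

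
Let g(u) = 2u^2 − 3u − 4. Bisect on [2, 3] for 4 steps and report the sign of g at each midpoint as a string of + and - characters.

+-+-

g(2.5) = 1 > 0, so the root lies in [2, 2.5]
g(2.25) = -0.625 < 0, so the root lies in [2.25, 2.5]
g(2.375) = 0.15625 > 0, so the root lies in [2.25, 2.375]
g(2.3125) = -0.2422 < 0, so the root lies in [2.3125, 2.375]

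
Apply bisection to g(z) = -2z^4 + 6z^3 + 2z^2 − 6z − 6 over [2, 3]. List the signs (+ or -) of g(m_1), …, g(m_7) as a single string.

++-++-+

g(2.5) = 7.125 > 0, so the root lies in [2.5, 3]
g(2.75) = 3.023438 > 0, so the root lies in [2.75, 3]
g(2.875) = -0.777832 < 0, so the root lies in [2.75, 2.875]
g(2.8125) = 1.2881 > 0, so the root lies in [2.8125, 2.875]
g(2.84375) = 0.2979 > 0, so the root lies in [2.84375, 2.875]
g(2.859375) = -0.229 < 0, so the root lies in [2.84375, 2.859375]
g(2.8515625) = 0.0371 > 0, so the root lies in [2.8515625, 2.859375]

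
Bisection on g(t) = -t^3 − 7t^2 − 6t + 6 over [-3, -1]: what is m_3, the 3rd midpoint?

t = -2 gives g = -2, negative; keep [-2, -1]
t = -1.5 gives g = 2.625, positive; keep [-2, -1.5]
t = -1.75 gives g = 0.421875, positive; keep [-2, -1.75]

-1.75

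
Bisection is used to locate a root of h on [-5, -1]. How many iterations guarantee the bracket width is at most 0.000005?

Width after n steps is 4/2^n. Need 2^n ≥ 4/0.000005 = 800000.
2^19 = 524288 < 800000 ≤ 2^20 = 1048576, so n = 20.

20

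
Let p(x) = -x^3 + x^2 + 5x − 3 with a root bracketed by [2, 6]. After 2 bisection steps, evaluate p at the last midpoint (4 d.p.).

x = 4 gives p = -31, negative; keep [2, 4]
x = 3 gives p = -6, negative; keep [2, 3]

-6.0000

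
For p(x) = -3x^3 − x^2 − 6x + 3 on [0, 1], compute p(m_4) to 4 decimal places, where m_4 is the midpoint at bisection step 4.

p(0.5) = -0.625 < 0, so the root lies in [0, 0.5]
p(0.25) = 1.390625 > 0, so the root lies in [0.25, 0.5]
p(0.375) = 0.451172 > 0, so the root lies in [0.375, 0.5]
p(0.4375) = -0.0676 < 0, so the root lies in [0.375, 0.4375]

-0.0676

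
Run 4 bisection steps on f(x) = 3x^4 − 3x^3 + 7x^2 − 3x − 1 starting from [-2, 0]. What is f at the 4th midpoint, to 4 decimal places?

-0.5090

midpoint -1: f = 15 > 0 → [-1, 0]
midpoint -0.5: f = 2.8125 > 0 → [-0.5, 0]
midpoint -0.25: f = 0.246094 > 0 → [-0.25, 0]
midpoint -0.125: f = -0.509 < 0 → [-0.25, -0.125]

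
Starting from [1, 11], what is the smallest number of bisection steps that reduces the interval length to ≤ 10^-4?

17

Width after n steps is 10/2^n. Need 2^n ≥ 10/10^-4 = 100000.
2^16 = 65536 < 100000 ≤ 2^17 = 131072, so n = 17.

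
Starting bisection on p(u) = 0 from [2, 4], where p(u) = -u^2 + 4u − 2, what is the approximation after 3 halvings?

u = 3 gives p = 1, positive; keep [3, 4]
u = 3.5 gives p = -0.25, negative; keep [3, 3.5]
u = 3.25 gives p = 0.4375, positive; keep [3.25, 3.5]

3.25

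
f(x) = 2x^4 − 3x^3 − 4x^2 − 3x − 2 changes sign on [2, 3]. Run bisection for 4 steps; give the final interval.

[2.5625, 2.625]

f(2.5) = -3.25 < 0, so the root lies in [2.5, 3]
f(2.75) = 11.492188 > 0, so the root lies in [2.5, 2.75]
f(2.625) = 3.260254 > 0, so the root lies in [2.5, 2.625]
f(2.5625) = -0.197 < 0, so the root lies in [2.5625, 2.625]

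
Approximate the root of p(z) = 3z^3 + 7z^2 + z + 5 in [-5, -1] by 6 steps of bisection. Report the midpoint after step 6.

-2.4375

m = -3, p(m) = -16 (−); new bracket [-3, -1]
m = -2, p(m) = 7 (+); new bracket [-3, -2]
m = -2.5, p(m) = -0.625 (−); new bracket [-2.5, -2]
m = -2.25, p(m) = 4.0156 (+); new bracket [-2.5, -2.25]
m = -2.375, p(m) = 1.9199 (+); new bracket [-2.5, -2.375]
m = -2.4375, p(m) = 0.7058 (+); new bracket [-2.5, -2.4375]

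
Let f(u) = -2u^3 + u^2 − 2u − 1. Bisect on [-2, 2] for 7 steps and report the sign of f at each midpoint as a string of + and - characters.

-++--++

f(0) = -1 < 0, so the root lies in [-2, 0]
f(-1) = 4 > 0, so the root lies in [-1, 0]
f(-0.5) = 0.5 > 0, so the root lies in [-0.5, 0]
f(-0.25) = -0.4062 < 0, so the root lies in [-0.5, -0.25]
f(-0.375) = -0.0039 < 0, so the root lies in [-0.5, -0.375]
f(-0.4375) = 0.2339 > 0, so the root lies in [-0.4375, -0.375]
f(-0.40625) = 0.1116 > 0, so the root lies in [-0.40625, -0.375]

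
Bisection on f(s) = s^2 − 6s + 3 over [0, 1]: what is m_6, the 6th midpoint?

m = 0.5, f(m) = 0.25 (+); new bracket [0.5, 1]
m = 0.75, f(m) = -0.9375 (−); new bracket [0.5, 0.75]
m = 0.625, f(m) = -0.359375 (−); new bracket [0.5, 0.625]
m = 0.5625, f(m) = -0.0586 (−); new bracket [0.5, 0.5625]
m = 0.53125, f(m) = 0.0947 (+); new bracket [0.53125, 0.5625]
m = 0.546875, f(m) = 0.0178 (+); new bracket [0.546875, 0.5625]

0.546875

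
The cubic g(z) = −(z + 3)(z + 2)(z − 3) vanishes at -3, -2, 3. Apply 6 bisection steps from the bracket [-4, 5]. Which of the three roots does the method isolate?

3

midpoint 0.5: g = 21.875 > 0 → [0.5, 5]
midpoint 2.75: g = 6.828125 > 0 → [2.75, 5]
midpoint 3.875: g = -35.341797 < 0 → [2.75, 3.875]
midpoint 3.3125: g = -10.4797 < 0 → [2.75, 3.3125]
midpoint 3.03125: g = -0.9483 < 0 → [2.75, 3.03125]
midpoint 2.890625: g = 3.151 > 0 → [2.890625, 3.03125]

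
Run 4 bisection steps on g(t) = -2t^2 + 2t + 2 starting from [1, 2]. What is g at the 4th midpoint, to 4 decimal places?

0.2422

m = 1.5, g(m) = 0.5 (+); new bracket [1.5, 2]
m = 1.75, g(m) = -0.625 (−); new bracket [1.5, 1.75]
m = 1.625, g(m) = -0.03125 (−); new bracket [1.5, 1.625]
m = 1.5625, g(m) = 0.2422 (+); new bracket [1.5625, 1.625]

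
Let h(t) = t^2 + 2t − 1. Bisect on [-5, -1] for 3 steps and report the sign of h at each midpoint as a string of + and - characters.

t = -3 gives h = 2, positive; keep [-3, -1]
t = -2 gives h = -1, negative; keep [-3, -2]
t = -2.5 gives h = 0.25, positive; keep [-2.5, -2]

+-+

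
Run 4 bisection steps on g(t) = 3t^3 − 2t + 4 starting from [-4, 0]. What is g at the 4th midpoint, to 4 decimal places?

0.6406

g(-2) = -16 < 0, so the root lies in [-2, 0]
g(-1) = 3 > 0, so the root lies in [-2, -1]
g(-1.5) = -3.125 < 0, so the root lies in [-1.5, -1]
g(-1.25) = 0.6406 > 0, so the root lies in [-1.5, -1.25]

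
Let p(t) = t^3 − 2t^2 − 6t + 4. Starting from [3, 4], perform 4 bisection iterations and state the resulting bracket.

[3.375, 3.4375]

m = 3.5, p(m) = 1.375 (+); new bracket [3, 3.5]
m = 3.25, p(m) = -2.296875 (−); new bracket [3.25, 3.5]
m = 3.375, p(m) = -0.587891 (−); new bracket [3.375, 3.5]
m = 3.4375, p(m) = 0.3611 (+); new bracket [3.375, 3.4375]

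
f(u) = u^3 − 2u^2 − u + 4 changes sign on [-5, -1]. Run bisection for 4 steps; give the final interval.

f(-3) = -38 < 0, so the root lies in [-3, -1]
f(-2) = -10 < 0, so the root lies in [-2, -1]
f(-1.5) = -2.375 < 0, so the root lies in [-1.5, -1]
f(-1.25) = 0.1719 > 0, so the root lies in [-1.5, -1.25]

[-1.5, -1.25]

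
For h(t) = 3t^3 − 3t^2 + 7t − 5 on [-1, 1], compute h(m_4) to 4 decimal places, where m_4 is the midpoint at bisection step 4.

0.8379

m = 0, h(m) = -5 (−); new bracket [0, 1]
m = 0.5, h(m) = -1.875 (−); new bracket [0.5, 1]
m = 0.75, h(m) = -0.171875 (−); new bracket [0.75, 1]
m = 0.875, h(m) = 0.8379 (+); new bracket [0.75, 0.875]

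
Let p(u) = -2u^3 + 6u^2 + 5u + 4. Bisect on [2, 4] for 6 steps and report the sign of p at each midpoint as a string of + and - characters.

midpoint 3: p = 19 > 0 → [3, 4]
midpoint 3.5: p = 9.25 > 0 → [3.5, 4]
midpoint 3.75: p = 1.65625 > 0 → [3.75, 4]
midpoint 3.875: p = -2.9023 < 0 → [3.75, 3.875]
midpoint 3.8125: p = -0.5571 < 0 → [3.75, 3.8125]
midpoint 3.78125: p = 0.5659 > 0 → [3.78125, 3.8125]

+++--+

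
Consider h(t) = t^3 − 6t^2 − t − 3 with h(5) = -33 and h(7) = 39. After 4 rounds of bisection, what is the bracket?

m = 6, h(m) = -9 (−); new bracket [6, 7]
m = 6.5, h(m) = 11.625 (+); new bracket [6, 6.5]
m = 6.25, h(m) = 0.515625 (+); new bracket [6, 6.25]
m = 6.125, h(m) = -4.4355 (−); new bracket [6.125, 6.25]

[6.125, 6.25]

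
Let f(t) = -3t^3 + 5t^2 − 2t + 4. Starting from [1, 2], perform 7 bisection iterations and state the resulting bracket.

[1.7265625, 1.734375]

t = 1.5 gives f = 2.125, positive; keep [1.5, 2]
t = 1.75 gives f = -0.265625, negative; keep [1.5, 1.75]
t = 1.625 gives f = 1.080078, positive; keep [1.625, 1.75]
t = 1.6875 gives f = 0.447, positive; keep [1.6875, 1.75]
t = 1.71875 gives f = 0.1009, positive; keep [1.71875, 1.75]
t = 1.734375 gives f = -0.0798, negative; keep [1.71875, 1.734375]
t = 1.7265625 gives f = 0.0112, positive; keep [1.7265625, 1.734375]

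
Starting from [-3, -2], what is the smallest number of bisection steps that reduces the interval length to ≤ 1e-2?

Width after n steps is 1/2^n. Need 2^n ≥ 1/1e-2 = 100.
2^6 = 64 < 100 ≤ 2^7 = 128, so n = 7.

7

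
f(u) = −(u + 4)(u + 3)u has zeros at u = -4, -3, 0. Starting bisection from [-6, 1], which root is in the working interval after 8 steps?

u = -2.5 gives f = 1.875, positive; keep [-2.5, 1]
u = -0.75 gives f = 5.484375, positive; keep [-0.75, 1]
u = 0.125 gives f = -1.611328, negative; keep [-0.75, 0.125]
u = -0.3125 gives f = 3.0969, positive; keep [-0.3125, 0.125]
u = -0.09375 gives f = 1.0643, positive; keep [-0.09375, 0.125]
u = 0.015625 gives f = -0.1892, negative; keep [-0.09375, 0.015625]
u = -0.0390625 gives f = 0.4581, positive; keep [-0.0390625, 0.015625]
u = -0.01171875 gives f = 0.1397, positive; keep [-0.01171875, 0.015625]

0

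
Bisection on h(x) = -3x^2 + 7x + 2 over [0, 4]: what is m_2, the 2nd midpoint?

midpoint 2: h = 4 > 0 → [2, 4]
midpoint 3: h = -4 < 0 → [2, 3]

3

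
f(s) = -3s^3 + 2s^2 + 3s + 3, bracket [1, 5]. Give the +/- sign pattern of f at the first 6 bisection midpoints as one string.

s = 3 gives f = -51, negative; keep [1, 3]
s = 2 gives f = -7, negative; keep [1, 2]
s = 1.5 gives f = 1.875, positive; keep [1.5, 2]
s = 1.75 gives f = -1.7031, negative; keep [1.5, 1.75]
s = 1.625 gives f = 0.2832, positive; keep [1.625, 1.75]
s = 1.6875 gives f = -0.6584, negative; keep [1.625, 1.6875]

--+-+-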